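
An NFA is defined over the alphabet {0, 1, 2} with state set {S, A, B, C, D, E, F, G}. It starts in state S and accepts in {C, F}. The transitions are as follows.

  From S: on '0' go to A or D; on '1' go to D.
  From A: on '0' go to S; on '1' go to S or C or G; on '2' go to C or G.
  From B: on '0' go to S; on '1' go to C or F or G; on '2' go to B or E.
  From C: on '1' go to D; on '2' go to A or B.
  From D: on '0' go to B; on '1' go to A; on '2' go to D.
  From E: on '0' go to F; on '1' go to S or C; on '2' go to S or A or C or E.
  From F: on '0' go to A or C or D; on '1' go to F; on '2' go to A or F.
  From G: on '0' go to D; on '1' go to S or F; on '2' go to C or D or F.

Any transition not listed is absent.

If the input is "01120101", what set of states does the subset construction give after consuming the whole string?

{S, A, C, D, F, G}

Start in {S}.
Read '0': S→{A, D}; now {A, D}.
Read '1': A→{S, C, G}, D→{A}; now {S, A, C, G}.
Read '1': S→{D}, A→{S, C, G}, C→{D}, G→{S, F}; now {S, C, D, F, G}.
Read '2': S→∅, C→{A, B}, D→{D}, F→{A, F}, G→{C, D, F}; now {A, B, C, D, F}.
Read '0': A→{S}, B→{S}, C→∅, D→{B}, F→{A, C, D}; now {S, A, B, C, D}.
Read '1': S→{D}, A→{S, C, G}, B→{C, F, G}, C→{D}, D→{A}; now {S, A, C, D, F, G}.
Read '0': S→{A, D}, A→{S}, C→∅, D→{B}, F→{A, C, D}, G→{D}; now {S, A, B, C, D}.
Read '1': S→{D}, A→{S, C, G}, B→{C, F, G}, C→{D}, D→{A}; now {S, A, C, D, F, G}.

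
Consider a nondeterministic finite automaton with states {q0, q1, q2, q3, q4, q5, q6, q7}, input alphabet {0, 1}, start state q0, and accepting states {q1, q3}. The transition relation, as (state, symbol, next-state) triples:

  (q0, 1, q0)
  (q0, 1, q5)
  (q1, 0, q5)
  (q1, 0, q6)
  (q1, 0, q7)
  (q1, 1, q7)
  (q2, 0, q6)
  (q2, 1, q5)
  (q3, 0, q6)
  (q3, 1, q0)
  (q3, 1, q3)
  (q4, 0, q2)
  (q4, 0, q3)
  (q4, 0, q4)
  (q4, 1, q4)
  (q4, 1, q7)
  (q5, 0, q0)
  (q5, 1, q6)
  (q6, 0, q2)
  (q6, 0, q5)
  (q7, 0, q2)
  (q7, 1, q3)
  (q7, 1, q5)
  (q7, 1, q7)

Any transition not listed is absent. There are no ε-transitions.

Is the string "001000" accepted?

No

Start in {q0}.
Read '0': q0→∅; now ∅.
The set is empty and remains empty for the remaining 5 symbols.
The final set ∅ contains no accepting state.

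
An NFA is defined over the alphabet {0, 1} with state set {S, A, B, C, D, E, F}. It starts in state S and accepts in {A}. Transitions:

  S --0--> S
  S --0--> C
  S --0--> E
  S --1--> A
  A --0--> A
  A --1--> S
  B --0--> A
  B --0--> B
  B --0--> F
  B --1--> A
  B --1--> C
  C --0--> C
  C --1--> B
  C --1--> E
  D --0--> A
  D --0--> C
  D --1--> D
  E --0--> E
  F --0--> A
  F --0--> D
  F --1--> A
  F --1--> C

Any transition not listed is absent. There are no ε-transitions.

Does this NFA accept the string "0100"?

Yes

Start in {S}.
Read '0': S→{S, C, E}; now {S, C, E}.
Read '1': S→{A}, C→{B, E}, E→∅; now {A, B, E}.
Read '0': A→{A}, B→{A, B, F}, E→{E}; now {A, B, E, F}.
Read '0': A→{A}, B→{A, B, F}, E→{E}, F→{A, D}; now {A, B, D, E, F}.
The final set {A, B, D, E, F} contains the accepting state A.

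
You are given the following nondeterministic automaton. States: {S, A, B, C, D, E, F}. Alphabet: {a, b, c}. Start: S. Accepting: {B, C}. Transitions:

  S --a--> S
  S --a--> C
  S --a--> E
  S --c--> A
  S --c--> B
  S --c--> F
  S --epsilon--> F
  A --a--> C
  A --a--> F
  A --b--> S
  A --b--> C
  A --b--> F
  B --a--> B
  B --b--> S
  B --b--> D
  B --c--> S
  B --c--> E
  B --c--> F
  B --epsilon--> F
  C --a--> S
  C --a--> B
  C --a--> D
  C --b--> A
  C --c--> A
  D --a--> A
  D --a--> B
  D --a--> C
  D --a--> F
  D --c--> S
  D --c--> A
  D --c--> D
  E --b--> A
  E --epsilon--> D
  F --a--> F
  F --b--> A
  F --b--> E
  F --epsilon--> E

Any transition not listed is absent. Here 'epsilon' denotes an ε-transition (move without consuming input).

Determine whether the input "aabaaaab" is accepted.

Start: ε-closure({S}) = {S, D, E, F}.
Read 'a': S→{S, C, E}, D→{A, B, C, F}, E→∅, F→{F}; union {S, A, B, C, E, F}; ε-closure = {S, A, B, C, D, E, F}.
Read 'a': S→{S, C, E}, A→{C, F}, B→{B}, C→{S, B, D}, D→{A, B, C, F}, E→∅, F→{F}; now {S, A, B, C, D, E, F}.
Read 'b': S→∅, A→{S, C, F}, B→{S, D}, C→{A}, D→∅, E→{A}, F→{A, E}; now {S, A, C, D, E, F}.
Read 'a': S→{S, C, E}, A→{C, F}, C→{S, B, D}, D→{A, B, C, F}, E→∅, F→{F}; now {S, A, B, C, D, E, F}.
Read 'a': S→{S, C, E}, A→{C, F}, B→{B}, C→{S, B, D}, D→{A, B, C, F}, E→∅, F→{F}; now {S, A, B, C, D, E, F}.
Read 'a': S→{S, C, E}, A→{C, F}, B→{B}, C→{S, B, D}, D→{A, B, C, F}, E→∅, F→{F}; now {S, A, B, C, D, E, F}.
Read 'a': S→{S, C, E}, A→{C, F}, B→{B}, C→{S, B, D}, D→{A, B, C, F}, E→∅, F→{F}; now {S, A, B, C, D, E, F}.
Read 'b': S→∅, A→{S, C, F}, B→{S, D}, C→{A}, D→∅, E→{A}, F→{A, E}; now {S, A, C, D, E, F}.
The final set {S, A, C, D, E, F} contains the accepting state C.

Yes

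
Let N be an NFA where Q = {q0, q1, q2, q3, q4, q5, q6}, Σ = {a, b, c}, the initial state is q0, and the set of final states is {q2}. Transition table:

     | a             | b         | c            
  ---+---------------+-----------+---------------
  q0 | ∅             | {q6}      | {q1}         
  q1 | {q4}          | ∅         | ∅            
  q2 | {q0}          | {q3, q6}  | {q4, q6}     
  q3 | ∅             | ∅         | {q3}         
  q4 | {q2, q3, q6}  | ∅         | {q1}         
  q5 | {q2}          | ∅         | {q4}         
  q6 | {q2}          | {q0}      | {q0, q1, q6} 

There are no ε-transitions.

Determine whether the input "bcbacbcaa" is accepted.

Yes

Start in {q0}.
Read 'b': {q0} → {q6}.
Read 'c': {q6} → {q0, q1, q6}.
Read 'b': {q0, q1, q6} → {q0, q6}.
Read 'a': {q0, q6} → {q2}.
Read 'c': {q2} → {q4, q6}.
Read 'b': {q4, q6} → {q0}.
Read 'c': {q0} → {q1}.
Read 'a': {q1} → {q4}.
Read 'a': {q4} → {q2, q3, q6}.
The final set {q2, q3, q6} contains the accepting state q2.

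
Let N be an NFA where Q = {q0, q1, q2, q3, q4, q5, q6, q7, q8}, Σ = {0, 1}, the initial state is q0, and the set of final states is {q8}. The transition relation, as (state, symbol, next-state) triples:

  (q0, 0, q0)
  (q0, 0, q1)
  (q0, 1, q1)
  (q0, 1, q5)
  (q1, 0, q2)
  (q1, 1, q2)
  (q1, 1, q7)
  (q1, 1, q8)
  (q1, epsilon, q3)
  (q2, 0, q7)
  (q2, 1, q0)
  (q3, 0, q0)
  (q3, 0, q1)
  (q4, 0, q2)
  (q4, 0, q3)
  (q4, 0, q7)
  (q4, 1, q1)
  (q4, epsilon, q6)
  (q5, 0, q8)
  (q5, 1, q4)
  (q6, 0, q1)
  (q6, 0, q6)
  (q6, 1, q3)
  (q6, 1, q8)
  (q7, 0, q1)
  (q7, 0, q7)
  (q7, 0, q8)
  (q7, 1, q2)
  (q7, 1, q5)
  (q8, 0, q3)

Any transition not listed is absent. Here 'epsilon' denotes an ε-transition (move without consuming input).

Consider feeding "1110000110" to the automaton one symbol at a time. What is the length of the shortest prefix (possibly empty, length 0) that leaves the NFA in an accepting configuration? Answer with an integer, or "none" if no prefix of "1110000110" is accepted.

Start in {q0}.
Read '1': q0→{q1, q5}; union {q1, q5}; ε-closure = {q1, q3, q5}.
Read '1': q1→{q2, q7, q8}, q3→∅, q5→{q4}; union {q2, q4, q7, q8}; ε-closure = {q2, q4, q6, q7, q8}.
None of the earlier sets intersect F, but {q2, q4, q6, q7, q8} does.

2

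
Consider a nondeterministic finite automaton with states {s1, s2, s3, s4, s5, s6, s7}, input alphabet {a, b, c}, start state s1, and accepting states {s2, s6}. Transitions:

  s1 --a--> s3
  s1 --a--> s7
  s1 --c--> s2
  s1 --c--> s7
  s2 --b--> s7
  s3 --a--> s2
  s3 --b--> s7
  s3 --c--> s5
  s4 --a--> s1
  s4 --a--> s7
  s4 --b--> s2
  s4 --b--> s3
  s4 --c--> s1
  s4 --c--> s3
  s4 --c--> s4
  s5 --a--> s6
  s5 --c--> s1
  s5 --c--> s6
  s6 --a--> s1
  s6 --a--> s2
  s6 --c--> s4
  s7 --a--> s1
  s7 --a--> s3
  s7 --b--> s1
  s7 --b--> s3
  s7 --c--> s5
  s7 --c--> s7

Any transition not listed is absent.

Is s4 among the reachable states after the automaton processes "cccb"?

No

Start in {s1}.
Read 'c': {s1} → {s2, s7}.
Read 'c': {s2, s7} → {s5, s7}.
Read 'c': {s5, s7} → {s1, s5, s6, s7}.
Read 'b': {s1, s5, s6, s7} → {s1, s3}.
State s4 is not in {s1, s3}.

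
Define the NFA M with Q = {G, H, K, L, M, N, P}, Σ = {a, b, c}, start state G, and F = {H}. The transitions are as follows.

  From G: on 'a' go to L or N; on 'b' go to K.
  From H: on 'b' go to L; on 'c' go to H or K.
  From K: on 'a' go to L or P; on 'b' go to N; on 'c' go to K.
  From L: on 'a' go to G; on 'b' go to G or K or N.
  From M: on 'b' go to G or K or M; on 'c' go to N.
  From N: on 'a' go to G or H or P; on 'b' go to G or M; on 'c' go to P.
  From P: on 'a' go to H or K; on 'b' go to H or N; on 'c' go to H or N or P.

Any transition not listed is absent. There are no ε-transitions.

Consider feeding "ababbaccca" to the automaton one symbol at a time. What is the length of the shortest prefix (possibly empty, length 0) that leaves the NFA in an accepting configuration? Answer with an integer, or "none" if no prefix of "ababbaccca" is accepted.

3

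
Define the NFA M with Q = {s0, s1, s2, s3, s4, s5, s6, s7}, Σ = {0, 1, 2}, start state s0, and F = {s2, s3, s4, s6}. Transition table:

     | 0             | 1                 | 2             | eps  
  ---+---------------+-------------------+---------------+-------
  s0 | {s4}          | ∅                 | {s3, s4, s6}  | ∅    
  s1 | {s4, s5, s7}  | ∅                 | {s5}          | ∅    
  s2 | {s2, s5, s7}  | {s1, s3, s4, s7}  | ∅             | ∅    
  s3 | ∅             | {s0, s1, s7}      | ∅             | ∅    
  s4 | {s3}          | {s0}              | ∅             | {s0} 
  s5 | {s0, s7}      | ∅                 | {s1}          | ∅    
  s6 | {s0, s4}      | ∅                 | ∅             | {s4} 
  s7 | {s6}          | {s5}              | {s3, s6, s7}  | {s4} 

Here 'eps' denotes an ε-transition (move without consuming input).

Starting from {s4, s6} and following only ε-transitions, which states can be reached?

Begin with {s4, s6}.
ε-move s4 → s0; add s0.

{s0, s4, s6}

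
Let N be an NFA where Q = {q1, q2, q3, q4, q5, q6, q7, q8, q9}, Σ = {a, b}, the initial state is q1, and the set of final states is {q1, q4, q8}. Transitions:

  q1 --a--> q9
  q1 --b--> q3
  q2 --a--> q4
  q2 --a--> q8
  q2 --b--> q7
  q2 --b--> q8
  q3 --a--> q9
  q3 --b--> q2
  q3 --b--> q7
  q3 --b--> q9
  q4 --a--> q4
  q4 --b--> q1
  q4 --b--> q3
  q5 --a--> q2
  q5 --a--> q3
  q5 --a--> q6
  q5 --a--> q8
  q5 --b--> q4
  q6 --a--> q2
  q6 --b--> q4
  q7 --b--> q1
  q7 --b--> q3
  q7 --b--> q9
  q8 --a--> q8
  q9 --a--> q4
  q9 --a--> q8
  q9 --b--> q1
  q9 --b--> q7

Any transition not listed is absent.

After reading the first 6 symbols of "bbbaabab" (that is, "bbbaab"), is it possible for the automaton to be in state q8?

Start in {q1}.
Read 'b': q1→{q3}; now {q3}.
Read 'b': q3→{q2, q7, q9}; now {q2, q7, q9}.
Read 'b': q2→{q7, q8}, q7→{q1, q3, q9}, q9→{q1, q7}; now {q1, q3, q7, q8, q9}.
Read 'a': q1→{q9}, q3→{q9}, q7→∅, q8→{q8}, q9→{q4, q8}; now {q4, q8, q9}.
Read 'a': q4→{q4}, q8→{q8}, q9→{q4, q8}; now {q4, q8}.
Read 'b': q4→{q1, q3}, q8→∅; now {q1, q3}.
State q8 is not in {q1, q3}.

No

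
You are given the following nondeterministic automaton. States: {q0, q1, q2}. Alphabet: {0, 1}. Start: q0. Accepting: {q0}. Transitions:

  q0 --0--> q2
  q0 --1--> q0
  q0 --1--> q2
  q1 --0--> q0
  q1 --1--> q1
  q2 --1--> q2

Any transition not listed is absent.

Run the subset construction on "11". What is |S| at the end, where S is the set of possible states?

Start in {q0}.
Read '1': q0→{q0, q2}; now {q0, q2}.
Read '1': q0→{q0, q2}, q2→{q2}; now {q0, q2}.
That set has 2 states.

2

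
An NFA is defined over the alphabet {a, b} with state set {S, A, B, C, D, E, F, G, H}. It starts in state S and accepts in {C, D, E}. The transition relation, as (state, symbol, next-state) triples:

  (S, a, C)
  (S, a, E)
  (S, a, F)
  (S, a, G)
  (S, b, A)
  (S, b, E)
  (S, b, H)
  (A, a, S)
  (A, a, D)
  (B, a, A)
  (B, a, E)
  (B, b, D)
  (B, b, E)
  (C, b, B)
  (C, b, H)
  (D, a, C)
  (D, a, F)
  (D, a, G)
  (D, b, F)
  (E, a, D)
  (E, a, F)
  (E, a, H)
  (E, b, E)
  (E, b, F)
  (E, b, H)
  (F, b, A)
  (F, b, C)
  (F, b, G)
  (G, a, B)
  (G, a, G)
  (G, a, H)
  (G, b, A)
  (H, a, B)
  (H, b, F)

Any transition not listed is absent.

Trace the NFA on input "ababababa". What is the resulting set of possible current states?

{S, A, B, C, D, E, F, G, H}

Start in {S}.
Read 'a': S→{C, E, F, G}; now {C, E, F, G}.
Read 'b': C→{B, H}, E→{E, F, H}, F→{A, C, G}, G→{A}; now {A, B, C, E, F, G, H}.
Read 'a': A→{S, D}, B→{A, E}, C→∅, E→{D, F, H}, F→∅, G→{B, G, H}, H→{B}; now {S, A, B, D, E, F, G, H}.
Read 'b': S→{A, E, H}, A→∅, B→{D, E}, D→{F}, E→{E, F, H}, F→{A, C, G}, G→{A}, H→{F}; now {A, C, D, E, F, G, H}.
Read 'a': A→{S, D}, C→∅, D→{C, F, G}, E→{D, F, H}, F→∅, G→{B, G, H}, H→{B}; now {S, B, C, D, F, G, H}.
Read 'b': S→{A, E, H}, B→{D, E}, C→{B, H}, D→{F}, F→{A, C, G}, G→{A}, H→{F}; now {A, B, C, D, E, F, G, H}.
Read 'a': A→{S, D}, B→{A, E}, C→∅, D→{C, F, G}, E→{D, F, H}, F→∅, G→{B, G, H}, H→{B}; now {S, A, B, C, D, E, F, G, H}.
Read 'b': S→{A, E, H}, A→∅, B→{D, E}, C→{B, H}, D→{F}, E→{E, F, H}, F→{A, C, G}, G→{A}, H→{F}; now {A, B, C, D, E, F, G, H}.
Read 'a': A→{S, D}, B→{A, E}, C→∅, D→{C, F, G}, E→{D, F, H}, F→∅, G→{B, G, H}, H→{B}; now {S, A, B, C, D, E, F, G, H}.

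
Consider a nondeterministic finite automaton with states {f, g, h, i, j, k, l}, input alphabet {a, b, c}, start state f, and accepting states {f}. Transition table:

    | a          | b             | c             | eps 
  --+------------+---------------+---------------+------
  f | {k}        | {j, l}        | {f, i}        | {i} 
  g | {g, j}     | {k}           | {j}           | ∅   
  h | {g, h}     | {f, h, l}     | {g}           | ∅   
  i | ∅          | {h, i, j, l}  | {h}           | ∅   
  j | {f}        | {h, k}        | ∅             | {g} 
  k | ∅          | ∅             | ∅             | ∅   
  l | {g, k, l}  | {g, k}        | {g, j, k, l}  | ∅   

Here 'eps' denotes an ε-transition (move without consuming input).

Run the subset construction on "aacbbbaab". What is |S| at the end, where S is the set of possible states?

0

Start: ε-closure({f}) = {f, i}.
Read 'a': f→{k}, i→∅; now {k}.
Read 'a': k→∅; now ∅.
The set is empty and remains empty for the remaining 7 symbols.
That set has 0 states.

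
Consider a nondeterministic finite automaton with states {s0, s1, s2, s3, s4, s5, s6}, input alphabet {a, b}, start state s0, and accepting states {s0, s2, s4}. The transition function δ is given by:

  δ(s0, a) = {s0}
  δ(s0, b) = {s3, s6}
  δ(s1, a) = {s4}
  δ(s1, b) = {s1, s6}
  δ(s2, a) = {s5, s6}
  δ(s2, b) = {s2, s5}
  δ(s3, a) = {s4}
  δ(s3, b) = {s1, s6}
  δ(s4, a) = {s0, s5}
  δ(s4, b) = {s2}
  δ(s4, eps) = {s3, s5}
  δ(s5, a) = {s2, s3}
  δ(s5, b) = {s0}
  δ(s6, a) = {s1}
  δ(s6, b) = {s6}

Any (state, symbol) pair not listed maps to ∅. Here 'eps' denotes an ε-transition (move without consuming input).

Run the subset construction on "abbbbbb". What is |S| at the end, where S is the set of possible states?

Start in {s0}.
Read 'a': s0→{s0}; now {s0}.
Read 'b': s0→{s3, s6}; now {s3, s6}.
Read 'b': s3→{s1, s6}, s6→{s6}; now {s1, s6}.
Read 'b': s1→{s1, s6}, s6→{s6}; now {s1, s6}.
Read 'b': s1→{s1, s6}, s6→{s6}; now {s1, s6}.
Read 'b': s1→{s1, s6}, s6→{s6}; now {s1, s6}.
Read 'b': s1→{s1, s6}, s6→{s6}; now {s1, s6}.
That set has 2 states.

2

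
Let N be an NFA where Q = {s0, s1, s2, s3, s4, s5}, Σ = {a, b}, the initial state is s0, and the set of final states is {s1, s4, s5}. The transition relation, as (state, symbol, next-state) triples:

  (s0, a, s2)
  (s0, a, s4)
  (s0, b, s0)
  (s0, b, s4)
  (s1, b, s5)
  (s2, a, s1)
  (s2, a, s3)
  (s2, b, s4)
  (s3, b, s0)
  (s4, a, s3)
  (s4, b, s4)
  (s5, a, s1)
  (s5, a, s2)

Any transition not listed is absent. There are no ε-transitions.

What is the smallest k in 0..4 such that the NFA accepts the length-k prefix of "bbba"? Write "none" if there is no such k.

Start in {s0}.
Read 'b': {s0} → {s0, s4}.
None of the earlier sets intersect F, but {s0, s4} does.

1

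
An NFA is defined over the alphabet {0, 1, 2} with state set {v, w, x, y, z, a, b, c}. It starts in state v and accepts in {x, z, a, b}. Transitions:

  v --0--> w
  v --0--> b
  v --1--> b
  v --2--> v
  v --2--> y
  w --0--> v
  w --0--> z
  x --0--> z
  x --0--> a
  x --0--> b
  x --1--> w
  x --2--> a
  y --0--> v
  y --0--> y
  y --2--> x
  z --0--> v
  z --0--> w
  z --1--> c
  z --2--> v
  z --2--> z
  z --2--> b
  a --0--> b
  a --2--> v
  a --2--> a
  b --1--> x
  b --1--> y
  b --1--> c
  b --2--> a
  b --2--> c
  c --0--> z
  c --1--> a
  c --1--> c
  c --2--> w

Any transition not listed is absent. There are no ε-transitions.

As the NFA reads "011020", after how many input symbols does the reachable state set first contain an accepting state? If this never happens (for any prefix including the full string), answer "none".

1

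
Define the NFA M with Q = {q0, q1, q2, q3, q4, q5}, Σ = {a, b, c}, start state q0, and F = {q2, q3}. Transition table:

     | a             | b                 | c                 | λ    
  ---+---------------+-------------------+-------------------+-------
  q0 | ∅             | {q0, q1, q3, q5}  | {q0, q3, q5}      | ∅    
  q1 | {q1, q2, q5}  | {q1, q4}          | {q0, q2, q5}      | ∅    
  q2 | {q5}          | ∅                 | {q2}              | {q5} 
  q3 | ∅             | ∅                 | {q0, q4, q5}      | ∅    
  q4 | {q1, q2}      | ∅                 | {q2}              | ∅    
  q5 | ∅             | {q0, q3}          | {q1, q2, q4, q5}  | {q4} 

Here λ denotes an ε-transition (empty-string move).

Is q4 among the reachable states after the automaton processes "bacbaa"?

Start in {q0}.
Read 'b': q0→{q0, q1, q3, q5}; union {q0, q1, q3, q5}; ε-closure = {q0, q1, q3, q4, q5}.
Read 'a': q0→∅, q1→{q1, q2, q5}, q3→∅, q4→{q1, q2}, q5→∅; union {q1, q2, q5}; ε-closure = {q1, q2, q4, q5}.
Read 'c': q1→{q0, q2, q5}, q2→{q2}, q4→{q2}, q5→{q1, q2, q4, q5}; now {q0, q1, q2, q4, q5}.
Read 'b': q0→{q0, q1, q3, q5}, q1→{q1, q4}, q2→∅, q4→∅, q5→{q0, q3}; now {q0, q1, q3, q4, q5}.
Read 'a': q0→∅, q1→{q1, q2, q5}, q3→∅, q4→{q1, q2}, q5→∅; union {q1, q2, q5}; ε-closure = {q1, q2, q4, q5}.
Read 'a': q1→{q1, q2, q5}, q2→{q5}, q4→{q1, q2}, q5→∅; union {q1, q2, q5}; ε-closure = {q1, q2, q4, q5}.
State q4 is in {q1, q2, q4, q5}.

Yes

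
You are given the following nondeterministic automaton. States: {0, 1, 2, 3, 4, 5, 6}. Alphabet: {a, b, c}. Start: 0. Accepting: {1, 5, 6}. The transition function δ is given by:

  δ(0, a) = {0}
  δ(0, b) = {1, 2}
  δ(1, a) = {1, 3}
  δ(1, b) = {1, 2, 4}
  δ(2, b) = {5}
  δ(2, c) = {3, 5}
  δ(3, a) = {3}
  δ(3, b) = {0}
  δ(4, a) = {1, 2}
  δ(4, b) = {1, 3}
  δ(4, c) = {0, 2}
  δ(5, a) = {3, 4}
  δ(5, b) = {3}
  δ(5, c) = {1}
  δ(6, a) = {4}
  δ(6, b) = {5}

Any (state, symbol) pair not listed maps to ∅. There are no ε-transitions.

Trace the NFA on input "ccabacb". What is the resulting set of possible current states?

Start in {0}.
Read 'c': {0} → ∅.
The set is empty and remains empty for the remaining 6 symbols.

∅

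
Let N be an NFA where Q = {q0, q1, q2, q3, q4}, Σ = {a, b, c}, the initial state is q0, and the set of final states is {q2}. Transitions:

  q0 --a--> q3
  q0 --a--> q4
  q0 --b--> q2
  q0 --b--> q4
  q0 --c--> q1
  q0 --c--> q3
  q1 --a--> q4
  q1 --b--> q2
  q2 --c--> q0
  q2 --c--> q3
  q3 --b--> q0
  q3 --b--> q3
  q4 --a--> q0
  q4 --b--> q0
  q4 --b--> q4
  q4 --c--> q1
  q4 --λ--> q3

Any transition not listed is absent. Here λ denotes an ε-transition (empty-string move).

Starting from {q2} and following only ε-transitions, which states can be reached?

{q2}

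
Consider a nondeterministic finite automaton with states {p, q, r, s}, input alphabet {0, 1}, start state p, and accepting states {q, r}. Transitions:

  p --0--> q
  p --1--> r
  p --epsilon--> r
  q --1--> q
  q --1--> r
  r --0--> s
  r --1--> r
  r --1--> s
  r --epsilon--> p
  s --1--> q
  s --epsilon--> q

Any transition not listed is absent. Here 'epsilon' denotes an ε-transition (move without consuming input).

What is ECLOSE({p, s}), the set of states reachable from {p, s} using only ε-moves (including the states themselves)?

{p, q, r, s}

Begin with {p, s}.
ε-move s → q; add q.
ε-move p → r; add r.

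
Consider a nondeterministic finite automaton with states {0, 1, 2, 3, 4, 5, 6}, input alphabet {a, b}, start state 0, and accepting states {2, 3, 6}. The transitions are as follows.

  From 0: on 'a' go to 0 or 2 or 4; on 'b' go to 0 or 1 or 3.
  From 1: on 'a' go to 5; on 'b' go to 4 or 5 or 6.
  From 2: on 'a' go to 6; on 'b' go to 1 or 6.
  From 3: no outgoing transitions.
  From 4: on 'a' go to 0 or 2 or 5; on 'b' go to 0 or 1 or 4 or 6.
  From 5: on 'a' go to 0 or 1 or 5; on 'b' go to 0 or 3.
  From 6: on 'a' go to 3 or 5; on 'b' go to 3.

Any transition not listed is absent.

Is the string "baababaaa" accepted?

Start in {0}.
Read 'b': 0→{0, 1, 3}; now {0, 1, 3}.
Read 'a': 0→{0, 2, 4}, 1→{5}, 3→∅; now {0, 2, 4, 5}.
Read 'a': 0→{0, 2, 4}, 2→{6}, 4→{0, 2, 5}, 5→{0, 1, 5}; now {0, 1, 2, 4, 5, 6}.
Read 'b': 0→{0, 1, 3}, 1→{4, 5, 6}, 2→{1, 6}, 4→{0, 1, 4, 6}, 5→{0, 3}, 6→{3}; now {0, 1, 3, 4, 5, 6}.
Read 'a': 0→{0, 2, 4}, 1→{5}, 3→∅, 4→{0, 2, 5}, 5→{0, 1, 5}, 6→{3, 5}; now {0, 1, 2, 3, 4, 5}.
Read 'b': 0→{0, 1, 3}, 1→{4, 5, 6}, 2→{1, 6}, 3→∅, 4→{0, 1, 4, 6}, 5→{0, 3}; now {0, 1, 3, 4, 5, 6}.
Read 'a': 0→{0, 2, 4}, 1→{5}, 3→∅, 4→{0, 2, 5}, 5→{0, 1, 5}, 6→{3, 5}; now {0, 1, 2, 3, 4, 5}.
Read 'a': 0→{0, 2, 4}, 1→{5}, 2→{6}, 3→∅, 4→{0, 2, 5}, 5→{0, 1, 5}; now {0, 1, 2, 4, 5, 6}.
Read 'a': 0→{0, 2, 4}, 1→{5}, 2→{6}, 4→{0, 2, 5}, 5→{0, 1, 5}, 6→{3, 5}; now {0, 1, 2, 3, 4, 5, 6}.
The final set {0, 1, 2, 3, 4, 5, 6} contains the accepting states 2, 3, 6.

Yes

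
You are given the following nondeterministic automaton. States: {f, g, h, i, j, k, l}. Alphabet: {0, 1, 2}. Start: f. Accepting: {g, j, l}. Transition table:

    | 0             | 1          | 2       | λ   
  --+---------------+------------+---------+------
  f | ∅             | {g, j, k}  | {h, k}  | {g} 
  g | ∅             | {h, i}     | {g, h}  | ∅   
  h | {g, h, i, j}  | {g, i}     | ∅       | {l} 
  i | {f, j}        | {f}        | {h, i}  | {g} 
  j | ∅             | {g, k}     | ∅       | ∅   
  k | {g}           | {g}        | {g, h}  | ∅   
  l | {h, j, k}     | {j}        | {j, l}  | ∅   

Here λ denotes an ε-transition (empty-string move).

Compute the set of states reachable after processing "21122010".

Start: ε-closure({f}) = {f, g}.
Read '2': f→{h, k}, g→{g, h}; union {g, h, k}; ε-closure = {g, h, k, l}.
Read '1': g→{h, i}, h→{g, i}, k→{g}, l→{j}; union {g, h, i, j}; ε-closure = {g, h, i, j, l}.
Read '1': g→{h, i}, h→{g, i}, i→{f}, j→{g, k}, l→{j}; union {f, g, h, i, j, k}; ε-closure = {f, g, h, i, j, k, l}.
Read '2': f→{h, k}, g→{g, h}, h→∅, i→{h, i}, j→∅, k→{g, h}, l→{j, l}; now {g, h, i, j, k, l}.
Read '2': g→{g, h}, h→∅, i→{h, i}, j→∅, k→{g, h}, l→{j, l}; now {g, h, i, j, l}.
Read '0': g→∅, h→{g, h, i, j}, i→{f, j}, j→∅, l→{h, j, k}; union {f, g, h, i, j, k}; ε-closure = {f, g, h, i, j, k, l}.
Read '1': f→{g, j, k}, g→{h, i}, h→{g, i}, i→{f}, j→{g, k}, k→{g}, l→{j}; union {f, g, h, i, j, k}; ε-closure = {f, g, h, i, j, k, l}.
Read '0': f→∅, g→∅, h→{g, h, i, j}, i→{f, j}, j→∅, k→{g}, l→{h, j, k}; union {f, g, h, i, j, k}; ε-closure = {f, g, h, i, j, k, l}.

{f, g, h, i, j, k, l}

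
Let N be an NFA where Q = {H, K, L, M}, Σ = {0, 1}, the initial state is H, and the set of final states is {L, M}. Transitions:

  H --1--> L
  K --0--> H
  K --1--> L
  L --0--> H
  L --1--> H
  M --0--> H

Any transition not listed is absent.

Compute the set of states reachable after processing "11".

{H}

Start in {H}.
Read '1': H→{L}; now {L}.
Read '1': L→{H}; now {H}.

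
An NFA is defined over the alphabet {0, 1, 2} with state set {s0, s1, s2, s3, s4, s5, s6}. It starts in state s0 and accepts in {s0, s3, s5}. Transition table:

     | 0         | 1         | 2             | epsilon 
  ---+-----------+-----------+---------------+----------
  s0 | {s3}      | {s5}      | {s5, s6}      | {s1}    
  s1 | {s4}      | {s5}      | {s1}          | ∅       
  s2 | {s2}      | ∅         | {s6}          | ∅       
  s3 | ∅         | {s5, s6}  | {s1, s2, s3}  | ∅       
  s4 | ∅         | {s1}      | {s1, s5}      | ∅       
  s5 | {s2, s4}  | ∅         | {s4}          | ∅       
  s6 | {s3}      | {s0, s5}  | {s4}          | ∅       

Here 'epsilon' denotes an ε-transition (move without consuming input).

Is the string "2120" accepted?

Yes

Start: ε-closure({s0}) = {s0, s1}.
Read '2': {s0, s1} → {s1, s5, s6}.
Read '1': {s1, s5, s6} → {s0, s1, s5}.
Read '2': {s0, s1, s5} → {s1, s4, s5, s6}.
Read '0': {s1, s4, s5, s6} → {s2, s3, s4}.
The final set {s2, s3, s4} contains the accepting state s3.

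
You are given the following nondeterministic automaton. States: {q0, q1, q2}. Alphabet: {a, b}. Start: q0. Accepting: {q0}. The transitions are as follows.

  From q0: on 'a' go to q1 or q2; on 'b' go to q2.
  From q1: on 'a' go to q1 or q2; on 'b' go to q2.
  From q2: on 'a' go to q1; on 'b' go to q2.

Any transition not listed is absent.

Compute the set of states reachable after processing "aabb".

{q2}

Start in {q0}.
Read 'a': {q0} → {q1, q2}.
Read 'a': {q1, q2} → {q1, q2}.
Read 'b': {q1, q2} → {q2}.
Read 'b': {q2} → {q2}.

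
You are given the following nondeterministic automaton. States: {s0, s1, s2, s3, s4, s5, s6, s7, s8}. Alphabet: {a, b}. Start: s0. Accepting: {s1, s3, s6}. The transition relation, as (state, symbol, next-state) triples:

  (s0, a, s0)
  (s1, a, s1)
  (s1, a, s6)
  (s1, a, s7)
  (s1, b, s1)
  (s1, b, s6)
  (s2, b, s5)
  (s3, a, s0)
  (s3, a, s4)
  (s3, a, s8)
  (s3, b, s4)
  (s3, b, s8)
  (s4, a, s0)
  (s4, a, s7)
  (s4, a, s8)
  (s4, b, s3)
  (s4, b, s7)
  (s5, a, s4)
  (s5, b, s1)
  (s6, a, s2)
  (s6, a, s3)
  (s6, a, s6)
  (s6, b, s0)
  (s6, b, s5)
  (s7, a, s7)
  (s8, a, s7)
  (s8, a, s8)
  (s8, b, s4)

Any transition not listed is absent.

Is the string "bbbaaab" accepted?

Start in {s0}.
Read 'b': {s0} → ∅.
The set is empty and remains empty for the remaining 6 symbols.
The final set ∅ contains no accepting state.

No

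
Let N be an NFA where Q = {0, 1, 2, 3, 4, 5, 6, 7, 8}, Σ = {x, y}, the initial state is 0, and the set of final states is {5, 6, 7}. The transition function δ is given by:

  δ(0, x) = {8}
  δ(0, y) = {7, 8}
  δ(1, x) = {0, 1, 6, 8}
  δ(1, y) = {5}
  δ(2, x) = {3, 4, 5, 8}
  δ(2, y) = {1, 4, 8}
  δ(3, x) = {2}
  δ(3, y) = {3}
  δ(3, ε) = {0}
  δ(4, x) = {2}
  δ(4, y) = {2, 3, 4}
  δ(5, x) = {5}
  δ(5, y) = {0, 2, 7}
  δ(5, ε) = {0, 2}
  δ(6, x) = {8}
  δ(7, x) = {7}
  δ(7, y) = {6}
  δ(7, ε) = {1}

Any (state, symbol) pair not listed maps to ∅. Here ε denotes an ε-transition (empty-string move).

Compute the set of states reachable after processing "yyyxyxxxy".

{0, 1, 2, 3, 4, 5, 6, 7, 8}

Start in {0}.
Read 'y': 0→{7, 8}; union {7, 8}; ε-closure = {1, 7, 8}.
Read 'y': 1→{5}, 7→{6}, 8→∅; union {5, 6}; ε-closure = {0, 2, 5, 6}.
Read 'y': 0→{7, 8}, 2→{1, 4, 8}, 5→{0, 2, 7}, 6→∅; now {0, 1, 2, 4, 7, 8}.
Read 'x': 0→{8}, 1→{0, 1, 6, 8}, 2→{3, 4, 5, 8}, 4→{2}, 7→{7}, 8→∅; now {0, 1, 2, 3, 4, 5, 6, 7, 8}.
Read 'y': 0→{7, 8}, 1→{5}, 2→{1, 4, 8}, 3→{3}, 4→{2, 3, 4}, 5→{0, 2, 7}, 6→∅, 7→{6}, 8→∅; now {0, 1, 2, 3, 4, 5, 6, 7, 8}.
Read 'x': 0→{8}, 1→{0, 1, 6, 8}, 2→{3, 4, 5, 8}, 3→{2}, 4→{2}, 5→{5}, 6→{8}, 7→{7}, 8→∅; now {0, 1, 2, 3, 4, 5, 6, 7, 8}.
Read 'x': 0→{8}, 1→{0, 1, 6, 8}, 2→{3, 4, 5, 8}, 3→{2}, 4→{2}, 5→{5}, 6→{8}, 7→{7}, 8→∅; now {0, 1, 2, 3, 4, 5, 6, 7, 8}.
Read 'x': 0→{8}, 1→{0, 1, 6, 8}, 2→{3, 4, 5, 8}, 3→{2}, 4→{2}, 5→{5}, 6→{8}, 7→{7}, 8→∅; now {0, 1, 2, 3, 4, 5, 6, 7, 8}.
Read 'y': 0→{7, 8}, 1→{5}, 2→{1, 4, 8}, 3→{3}, 4→{2, 3, 4}, 5→{0, 2, 7}, 6→∅, 7→{6}, 8→∅; now {0, 1, 2, 3, 4, 5, 6, 7, 8}.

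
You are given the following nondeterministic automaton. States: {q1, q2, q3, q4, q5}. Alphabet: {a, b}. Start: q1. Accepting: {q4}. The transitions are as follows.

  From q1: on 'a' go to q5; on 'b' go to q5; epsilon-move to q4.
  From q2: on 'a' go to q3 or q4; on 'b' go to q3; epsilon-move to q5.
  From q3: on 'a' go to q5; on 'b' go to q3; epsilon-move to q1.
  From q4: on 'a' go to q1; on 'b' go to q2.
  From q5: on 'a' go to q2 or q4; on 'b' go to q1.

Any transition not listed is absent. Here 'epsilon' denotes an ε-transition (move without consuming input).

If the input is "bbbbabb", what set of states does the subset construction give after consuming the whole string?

Start: ε-closure({q1}) = {q1, q4}.
Read 'b': q1→{q5}, q4→{q2}; now {q2, q5}.
Read 'b': q2→{q3}, q5→{q1}; union {q1, q3}; ε-closure = {q1, q3, q4}.
Read 'b': q1→{q5}, q3→{q3}, q4→{q2}; union {q2, q3, q5}; ε-closure = {q1, q2, q3, q4, q5}.
Read 'b': q1→{q5}, q2→{q3}, q3→{q3}, q4→{q2}, q5→{q1}; union {q1, q2, q3, q5}; ε-closure = {q1, q2, q3, q4, q5}.
Read 'a': q1→{q5}, q2→{q3, q4}, q3→{q5}, q4→{q1}, q5→{q2, q4}; now {q1, q2, q3, q4, q5}.
Read 'b': q1→{q5}, q2→{q3}, q3→{q3}, q4→{q2}, q5→{q1}; union {q1, q2, q3, q5}; ε-closure = {q1, q2, q3, q4, q5}.
Read 'b': q1→{q5}, q2→{q3}, q3→{q3}, q4→{q2}, q5→{q1}; union {q1, q2, q3, q5}; ε-closure = {q1, q2, q3, q4, q5}.

{q1, q2, q3, q4, q5}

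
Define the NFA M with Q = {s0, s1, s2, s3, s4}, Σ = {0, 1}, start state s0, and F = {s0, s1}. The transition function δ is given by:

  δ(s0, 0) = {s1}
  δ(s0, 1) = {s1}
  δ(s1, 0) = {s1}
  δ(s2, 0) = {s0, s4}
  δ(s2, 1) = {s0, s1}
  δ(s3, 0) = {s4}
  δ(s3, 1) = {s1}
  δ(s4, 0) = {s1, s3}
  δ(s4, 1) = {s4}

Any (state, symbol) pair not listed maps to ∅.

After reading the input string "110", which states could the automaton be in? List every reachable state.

∅

Start in {s0}.
Read '1': {s0} → {s1}.
Read '1': {s1} → ∅.
The set is empty and remains empty for the remaining 1 symbol.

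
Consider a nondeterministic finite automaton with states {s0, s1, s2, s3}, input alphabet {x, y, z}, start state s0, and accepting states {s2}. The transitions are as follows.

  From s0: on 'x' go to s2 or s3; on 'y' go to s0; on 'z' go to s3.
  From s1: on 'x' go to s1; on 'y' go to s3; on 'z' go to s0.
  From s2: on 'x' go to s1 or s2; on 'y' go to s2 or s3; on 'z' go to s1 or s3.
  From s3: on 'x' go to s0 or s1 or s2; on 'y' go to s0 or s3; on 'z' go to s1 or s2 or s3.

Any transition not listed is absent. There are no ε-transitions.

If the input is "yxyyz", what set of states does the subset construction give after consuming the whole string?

Start in {s0}.
Read 'y': s0→{s0}; now {s0}.
Read 'x': s0→{s2, s3}; now {s2, s3}.
Read 'y': s2→{s2, s3}, s3→{s0, s3}; now {s0, s2, s3}.
Read 'y': s0→{s0}, s2→{s2, s3}, s3→{s0, s3}; now {s0, s2, s3}.
Read 'z': s0→{s3}, s2→{s1, s3}, s3→{s1, s2, s3}; now {s1, s2, s3}.

{s1, s2, s3}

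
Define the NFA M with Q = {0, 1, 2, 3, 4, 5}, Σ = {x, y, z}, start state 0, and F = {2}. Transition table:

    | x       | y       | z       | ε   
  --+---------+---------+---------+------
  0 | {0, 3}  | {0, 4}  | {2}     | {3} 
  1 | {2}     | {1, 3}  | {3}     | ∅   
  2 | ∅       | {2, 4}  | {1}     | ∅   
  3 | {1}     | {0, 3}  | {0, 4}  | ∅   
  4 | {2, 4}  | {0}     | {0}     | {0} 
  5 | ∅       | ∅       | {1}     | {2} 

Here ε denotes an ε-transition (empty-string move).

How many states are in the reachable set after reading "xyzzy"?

Start: ε-closure({0}) = {0, 3}.
Read 'x': 0→{0, 3}, 3→{1}; now {0, 1, 3}.
Read 'y': 0→{0, 4}, 1→{1, 3}, 3→{0, 3}; now {0, 1, 3, 4}.
Read 'z': 0→{2}, 1→{3}, 3→{0, 4}, 4→{0}; now {0, 2, 3, 4}.
Read 'z': 0→{2}, 2→{1}, 3→{0, 4}, 4→{0}; union {0, 1, 2, 4}; ε-closure = {0, 1, 2, 3, 4}.
Read 'y': 0→{0, 4}, 1→{1, 3}, 2→{2, 4}, 3→{0, 3}, 4→{0}; now {0, 1, 2, 3, 4}.
That set has 5 states.

5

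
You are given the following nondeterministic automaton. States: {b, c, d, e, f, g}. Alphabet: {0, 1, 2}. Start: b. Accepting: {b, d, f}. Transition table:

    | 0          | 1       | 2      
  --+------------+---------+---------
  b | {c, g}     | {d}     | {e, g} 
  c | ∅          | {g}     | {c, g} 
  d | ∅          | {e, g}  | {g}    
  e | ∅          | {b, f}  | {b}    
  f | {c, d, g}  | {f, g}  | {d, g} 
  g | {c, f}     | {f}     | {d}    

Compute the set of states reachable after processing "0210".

{c, d, f, g}

Start in {b}.
Read '0': b→{c, g}; now {c, g}.
Read '2': c→{c, g}, g→{d}; now {c, d, g}.
Read '1': c→{g}, d→{e, g}, g→{f}; now {e, f, g}.
Read '0': e→∅, f→{c, d, g}, g→{c, f}; now {c, d, f, g}.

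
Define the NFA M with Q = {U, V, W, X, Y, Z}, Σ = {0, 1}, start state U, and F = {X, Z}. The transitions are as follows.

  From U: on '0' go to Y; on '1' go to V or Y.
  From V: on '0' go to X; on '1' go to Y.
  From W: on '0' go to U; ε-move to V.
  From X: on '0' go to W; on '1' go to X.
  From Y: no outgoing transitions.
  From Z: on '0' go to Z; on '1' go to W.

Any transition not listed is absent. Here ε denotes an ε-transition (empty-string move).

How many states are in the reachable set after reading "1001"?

Start in {U}.
Read '1': {U} → {V, Y}.
Read '0': {V, Y} → {X}.
Read '0': {X} → {V, W}.
Read '1': {V, W} → {Y}.
That set has 1 state.

1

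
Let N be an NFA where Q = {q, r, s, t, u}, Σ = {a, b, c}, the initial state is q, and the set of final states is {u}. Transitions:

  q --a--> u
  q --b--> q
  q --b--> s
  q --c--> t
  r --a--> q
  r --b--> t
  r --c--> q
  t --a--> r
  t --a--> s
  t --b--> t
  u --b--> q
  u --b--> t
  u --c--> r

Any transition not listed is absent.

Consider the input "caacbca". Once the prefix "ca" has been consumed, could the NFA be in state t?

No

Start in {q}.
Read 'c': q→{t}; now {t}.
Read 'a': t→{r, s}; now {r, s}.
State t is not in {r, s}.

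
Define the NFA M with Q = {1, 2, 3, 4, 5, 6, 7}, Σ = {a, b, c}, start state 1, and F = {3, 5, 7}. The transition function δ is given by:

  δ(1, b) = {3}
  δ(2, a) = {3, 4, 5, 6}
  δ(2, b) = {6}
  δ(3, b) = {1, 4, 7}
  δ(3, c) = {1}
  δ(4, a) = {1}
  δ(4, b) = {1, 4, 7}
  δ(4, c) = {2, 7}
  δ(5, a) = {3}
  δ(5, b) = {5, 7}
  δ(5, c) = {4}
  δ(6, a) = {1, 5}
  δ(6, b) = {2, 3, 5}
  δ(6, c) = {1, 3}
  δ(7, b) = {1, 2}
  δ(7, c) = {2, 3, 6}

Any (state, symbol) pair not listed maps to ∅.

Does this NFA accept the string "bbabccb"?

Start in {1}.
Read 'b': 1→{3}; now {3}.
Read 'b': 3→{1, 4, 7}; now {1, 4, 7}.
Read 'a': 1→∅, 4→{1}, 7→∅; now {1}.
Read 'b': 1→{3}; now {3}.
Read 'c': 3→{1}; now {1}.
Read 'c': 1→∅; now ∅.
The set is empty and remains empty for the remaining 1 symbol.
The final set ∅ contains no accepting state.

No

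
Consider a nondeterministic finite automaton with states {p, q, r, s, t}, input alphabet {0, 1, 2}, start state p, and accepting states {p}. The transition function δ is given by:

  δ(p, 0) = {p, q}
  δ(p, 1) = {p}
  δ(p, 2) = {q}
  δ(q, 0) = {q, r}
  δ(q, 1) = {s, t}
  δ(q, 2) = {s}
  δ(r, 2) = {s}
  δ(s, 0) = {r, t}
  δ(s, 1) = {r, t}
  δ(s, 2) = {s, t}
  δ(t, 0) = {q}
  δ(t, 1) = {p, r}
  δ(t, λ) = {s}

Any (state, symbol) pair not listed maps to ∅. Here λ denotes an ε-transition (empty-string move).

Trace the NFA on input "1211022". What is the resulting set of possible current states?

Start in {p}.
Read '1': {p} → {p}.
Read '2': {p} → {q}.
Read '1': {q} → {s, t}.
Read '1': {s, t} → {p, r, s, t}.
Read '0': {p, r, s, t} → {p, q, r, s, t}.
Read '2': {p, q, r, s, t} → {q, s, t}.
Read '2': {q, s, t} → {s, t}.

{s, t}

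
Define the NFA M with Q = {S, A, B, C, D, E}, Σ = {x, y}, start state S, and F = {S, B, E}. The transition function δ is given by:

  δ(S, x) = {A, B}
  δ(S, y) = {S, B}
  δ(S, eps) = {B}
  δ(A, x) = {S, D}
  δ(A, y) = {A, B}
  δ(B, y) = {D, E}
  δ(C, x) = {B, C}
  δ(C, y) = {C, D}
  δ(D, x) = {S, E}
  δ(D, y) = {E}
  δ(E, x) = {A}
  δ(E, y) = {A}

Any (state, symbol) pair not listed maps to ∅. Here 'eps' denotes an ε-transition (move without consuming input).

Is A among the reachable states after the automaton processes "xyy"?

Yes

Start: ε-closure({S}) = {S, B}.
Read 'x': S→{A, B}, B→∅; now {A, B}.
Read 'y': A→{A, B}, B→{D, E}; now {A, B, D, E}.
Read 'y': A→{A, B}, B→{D, E}, D→{E}, E→{A}; now {A, B, D, E}.
State A is in {A, B, D, E}.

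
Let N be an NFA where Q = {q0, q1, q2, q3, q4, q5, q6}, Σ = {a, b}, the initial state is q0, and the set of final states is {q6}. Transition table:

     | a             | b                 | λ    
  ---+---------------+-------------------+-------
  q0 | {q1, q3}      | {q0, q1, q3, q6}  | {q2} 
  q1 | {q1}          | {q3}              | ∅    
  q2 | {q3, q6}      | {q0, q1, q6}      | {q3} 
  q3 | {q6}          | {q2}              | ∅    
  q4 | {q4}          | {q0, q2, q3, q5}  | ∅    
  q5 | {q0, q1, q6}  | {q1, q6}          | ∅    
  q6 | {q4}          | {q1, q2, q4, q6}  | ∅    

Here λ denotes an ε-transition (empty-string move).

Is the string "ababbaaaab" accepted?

Start: ε-closure({q0}) = {q0, q2, q3}.
Read 'a': {q0, q2, q3} → {q1, q3, q6}.
Read 'b': {q1, q3, q6} → {q1, q2, q3, q4, q6}.
Read 'a': {q1, q2, q3, q4, q6} → {q1, q3, q4, q6}.
Read 'b': {q1, q3, q4, q6} → {q0, q1, q2, q3, q4, q5, q6}.
Read 'b': {q0, q1, q2, q3, q4, q5, q6} → {q0, q1, q2, q3, q4, q5, q6}.
Read 'a': {q0, q1, q2, q3, q4, q5, q6} → {q0, q1, q2, q3, q4, q6}.
Read 'a': {q0, q1, q2, q3, q4, q6} → {q1, q3, q4, q6}.
Read 'a': {q1, q3, q4, q6} → {q1, q4, q6}.
Read 'a': {q1, q4, q6} → {q1, q4}.
Read 'b': {q1, q4} → {q0, q2, q3, q5}.
The final set {q0, q2, q3, q5} contains no accepting state.

No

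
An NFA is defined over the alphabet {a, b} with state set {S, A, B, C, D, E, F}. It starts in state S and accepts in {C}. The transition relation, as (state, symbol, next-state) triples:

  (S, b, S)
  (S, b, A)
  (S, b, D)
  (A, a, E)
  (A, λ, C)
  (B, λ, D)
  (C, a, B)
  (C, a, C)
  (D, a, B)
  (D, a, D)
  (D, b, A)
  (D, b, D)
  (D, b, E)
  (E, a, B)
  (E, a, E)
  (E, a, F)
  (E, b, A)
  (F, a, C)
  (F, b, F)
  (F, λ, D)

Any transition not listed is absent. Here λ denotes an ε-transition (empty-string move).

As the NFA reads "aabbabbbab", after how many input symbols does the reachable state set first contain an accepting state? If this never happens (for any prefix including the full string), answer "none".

Start in {S}.
Read 'a': S→∅; now ∅.
The set is empty and remains empty for the remaining 9 symbols.
No reachable set along the way intersects F.

none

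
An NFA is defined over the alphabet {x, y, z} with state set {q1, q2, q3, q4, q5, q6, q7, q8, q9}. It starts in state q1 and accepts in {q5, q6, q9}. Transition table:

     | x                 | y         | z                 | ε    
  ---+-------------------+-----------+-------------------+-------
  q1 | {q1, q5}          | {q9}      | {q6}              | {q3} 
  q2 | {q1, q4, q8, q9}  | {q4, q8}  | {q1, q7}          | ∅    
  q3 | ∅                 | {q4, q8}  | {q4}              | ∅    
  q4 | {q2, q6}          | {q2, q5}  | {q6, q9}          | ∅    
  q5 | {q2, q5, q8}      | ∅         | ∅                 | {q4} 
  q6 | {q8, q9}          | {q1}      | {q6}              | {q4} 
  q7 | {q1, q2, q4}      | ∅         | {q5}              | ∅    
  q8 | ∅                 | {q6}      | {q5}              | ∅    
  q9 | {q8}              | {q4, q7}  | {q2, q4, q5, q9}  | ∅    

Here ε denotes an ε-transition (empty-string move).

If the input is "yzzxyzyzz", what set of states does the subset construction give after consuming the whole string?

Start: ε-closure({q1}) = {q1, q3}.
Read 'y': {q1, q3} → {q4, q8, q9}.
Read 'z': {q4, q8, q9} → {q2, q4, q5, q6, q9}.
Read 'z': {q2, q4, q5, q6, q9} → {q1, q2, q3, q4, q5, q6, q7, q9}.
Read 'x': {q1, q2, q3, q4, q5, q6, q7, q9} → {q1, q2, q3, q4, q5, q6, q8, q9}.
Read 'y': {q1, q2, q3, q4, q5, q6, q8, q9} → {q1, q2, q3, q4, q5, q6, q7, q8, q9}.
Read 'z': {q1, q2, q3, q4, q5, q6, q7, q8, q9} → {q1, q2, q3, q4, q5, q6, q7, q9}.
Read 'y': {q1, q2, q3, q4, q5, q6, q7, q9} → {q1, q2, q3, q4, q5, q7, q8, q9}.
Read 'z': {q1, q2, q3, q4, q5, q7, q8, q9} → {q1, q2, q3, q4, q5, q6, q7, q9}.
Read 'z': {q1, q2, q3, q4, q5, q6, q7, q9} → {q1, q2, q3, q4, q5, q6, q7, q9}.

{q1, q2, q3, q4, q5, q6, q7, q9}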